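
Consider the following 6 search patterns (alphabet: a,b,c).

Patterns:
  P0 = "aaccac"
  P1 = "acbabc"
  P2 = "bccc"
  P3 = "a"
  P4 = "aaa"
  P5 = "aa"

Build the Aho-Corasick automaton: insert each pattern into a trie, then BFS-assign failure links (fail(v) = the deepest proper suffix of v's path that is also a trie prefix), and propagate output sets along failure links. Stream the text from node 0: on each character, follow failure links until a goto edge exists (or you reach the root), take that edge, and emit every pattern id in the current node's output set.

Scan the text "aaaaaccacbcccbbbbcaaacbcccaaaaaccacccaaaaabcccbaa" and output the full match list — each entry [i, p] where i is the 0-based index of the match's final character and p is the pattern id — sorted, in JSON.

Construct AC machine:
Trie (insert patterns):
  n0 'ε': a→1 b→12
  n1 'a': a→2 c→7  ←P3
  n2 'aa': a→16 c→3  ←P5
  n3 'aac': c→4
  n4 'aacc': a→5
  n5 'aacca': c→6
  n6 'aaccac': ·  ←P0
  n7 'ac': b→8
  n8 'acb': a→9
  n9 'acba': b→10
  n10 'acbab': c→11
  n11 'acbabc': ·  ←P1
  n12 'b': c→13
  n13 'bc': c→14
  n14 'bcc': c→15
  n15 'bccc': ·  ←P2
  n16 'aaa': ·  ←P4

Failure links (BFS by depth):
  fail(1) 'a': from fail(0)=0 chase 'a': 0 ⇒ 0;  out={3}∪out(0)={3}
  fail(12) 'b': from fail(0)=0 chase 'b': 0 ⇒ 0;  out=∅∪out(0)=∅
  fail(2) 'aa': from fail(1)=0 chase 'a': 0 ⇒ 1;  out={5}∪out(1)={3,5}
  fail(7) 'ac': from fail(1)=0 chase 'c': 0 ⇒ 0;  out=∅∪out(0)=∅
  fail(13) 'bc': from fail(12)=0 chase 'c': 0 ⇒ 0;  out=∅∪out(0)=∅
  fail(3) 'aac': from fail(2)=1 chase 'c': 1 ⇒ 7;  out=∅∪out(7)=∅
  fail(8) 'acb': from fail(7)=0 chase 'b': 0 ⇒ 12;  out=∅∪out(12)=∅
  fail(14) 'bcc': from fail(13)=0 chase 'c': 0 ⇒ 0;  out=∅∪out(0)=∅
  fail(16) 'aaa': from fail(2)=1 chase 'a': 1 ⇒ 2;  out={4}∪out(2)={3,4,5}
  fail(4) 'aacc': from fail(3)=7 chase 'c': 7→0 ⇒ 0;  out=∅∪out(0)=∅
  fail(9) 'acba': from fail(8)=12 chase 'a': 12→0 ⇒ 1;  out=∅∪out(1)={3}
  fail(15) 'bccc': from fail(14)=0 chase 'c': 0 ⇒ 0;  out={2}∪out(0)={2}
  fail(5) 'aacca': from fail(4)=0 chase 'a': 0 ⇒ 1;  out=∅∪out(1)={3}
  fail(10) 'acbab': from fail(9)=1 chase 'b': 1→0 ⇒ 12;  out=∅∪out(12)=∅
  fail(6) 'aaccac': from fail(5)=1 chase 'c': 1 ⇒ 7;  out={0}∪out(7)={0}
  fail(11) 'acbabc': from fail(10)=12 chase 'c': 12 ⇒ 13;  out={1}∪out(13)={1}

Scan:
pos 0 'a': at 1  ** P3@[0:0]
pos 1 'a': at 2  ** P3@[1:1],P5@[0:1]
pos 2 'a': at 16  ** P3@[2:2],P4@[0:2],P5@[1:2]
pos 3 'a': at 16 (via fail)  ** P3@[3:3],P4@[1:3],P5@[2:3]
pos 4 'a': at 16 (via fail)  ** P3@[4:4],P4@[2:4],P5@[3:4]
pos 5 'c': at 3 (via fail)
pos 6 'c': at 4
pos 7 'a': at 5  ** P3@[7:7]
pos 8 'c': at 6  ** P0@[3:8]
pos 9 'b': at 8 (via fail)
pos 10 'c': at 13 (via fail)
pos 11 'c': at 14
pos 12 'c': at 15  ** P2@[9:12]
pos 13 'b': at 12 (via fail)
pos 14 'b': at 12 (via fail)
pos 15 'b': at 12 (via fail)
pos 16 'b': at 12 (via fail)
pos 17 'c': at 13
pos 18 'a': at 1 (via fail)  ** P3@[18:18]
pos 19 'a': at 2  ** P3@[19:19],P5@[18:19]
pos 20 'a': at 16  ** P3@[20:20],P4@[18:20],P5@[19:20]
pos 21 'c': at 3 (via fail)
pos 22 'b': at 8 (via fail)
pos 23 'c': at 13 (via fail)
pos 24 'c': at 14
pos 25 'c': at 15  ** P2@[22:25]
pos 26 'a': at 1 (via fail)  ** P3@[26:26]
pos 27 'a': at 2  ** P3@[27:27],P5@[26:27]
pos 28 'a': at 16  ** P3@[28:28],P4@[26:28],P5@[27:28]
pos 29 'a': at 16 (via fail)  ** P3@[29:29],P4@[27:29],P5@[28:29]
pos 30 'a': at 16 (via fail)  ** P3@[30:30],P4@[28:30],P5@[29:30]
pos 31 'c': at 3 (via fail)
pos 32 'c': at 4
pos 33 'a': at 5  ** P3@[33:33]
pos 34 'c': at 6  ** P0@[29:34]
pos 35 'c': at 0 (via fail)
pos 36 'c': at 0
pos 37 'a': at 1  ** P3@[37:37]
pos 38 'a': at 2  ** P3@[38:38],P5@[37:38]
pos 39 'a': at 16  ** P3@[39:39],P4@[37:39],P5@[38:39]
pos 40 'a': at 16 (via fail)  ** P3@[40:40],P4@[38:40],P5@[39:40]
pos 41 'a': at 16 (via fail)  ** P3@[41:41],P4@[39:41],P5@[40:41]
pos 42 'b': at 12 (via fail)
pos 43 'c': at 13
pos 44 'c': at 14
pos 45 'c': at 15  ** P2@[42:45]
pos 46 'b': at 12 (via fail)
pos 47 'a': at 1 (via fail)  ** P3@[47:47]
pos 48 'a': at 2  ** P3@[48:48],P5@[47:48]

Matches: [[0,3],[1,3],[1,5],[2,3],[2,4],[2,5],[3,3],[3,4],[3,5],[4,3],[4,4],[4,5],[7,3],[8,0],[12,2],[18,3],[19,3],[19,5],[20,3],[20,4],[20,5],[25,2],[26,3],[27,3],[27,5],[28,3],[28,4],[28,5],[29,3],[29,4],[29,5],[30,3],[30,4],[30,5],[33,3],[34,0],[37,3],[38,3],[38,5],[39,3],[39,4],[39,5],[40,3],[40,4],[40,5],[41,3],[41,4],[41,5],[45,2],[47,3],[48,3],[48,5]]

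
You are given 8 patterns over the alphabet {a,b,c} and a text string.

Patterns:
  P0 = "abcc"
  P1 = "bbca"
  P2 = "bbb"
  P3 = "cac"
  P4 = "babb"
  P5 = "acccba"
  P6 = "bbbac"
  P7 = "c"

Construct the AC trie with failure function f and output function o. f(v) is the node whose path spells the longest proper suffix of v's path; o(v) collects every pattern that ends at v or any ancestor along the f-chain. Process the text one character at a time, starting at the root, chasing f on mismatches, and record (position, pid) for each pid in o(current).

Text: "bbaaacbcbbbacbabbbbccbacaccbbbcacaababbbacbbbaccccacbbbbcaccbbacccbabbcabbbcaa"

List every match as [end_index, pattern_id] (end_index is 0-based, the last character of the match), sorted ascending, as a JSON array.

Build automaton:
Trie nodes:
  0='ε' goto a→1 b→5 c→10
  1='a' goto b→2 c→16
  2='ab' goto c→3
  3='abc' goto c→4
  4='abcc' goto ·  ←P0
  5='b' goto a→13 b→6
  6='bb' goto b→9 c→7
  7='bbc' goto a→8
  8='bbca' goto ·  ←P1
  9='bbb' goto a→21  ←P2
  10='c' goto a→11  ←P7
  11='ca' goto c→12
  12='cac' goto ·  ←P3
  13='ba' goto b→14
  14='bab' goto b→15
  15='babb' goto ·  ←P4
  16='ac' goto c→17
  17='acc' goto c→18
  18='accc' goto b→19
  19='acccb' goto a→20
  20='acccba' goto ·  ←P5
  21='bbba' goto c→22
  22='bbbac' goto ·  ←P6

BFS fail/out derivation:
  fail(1) 'a': from fail(0)=0 chase 'a': 0 ⇒ 0;  out=∅∪out(0)=∅
  fail(5) 'b': from fail(0)=0 chase 'b': 0 ⇒ 0;  out=∅∪out(0)=∅
  fail(10) 'c': from fail(0)=0 chase 'c': 0 ⇒ 0;  out={7}∪out(0)={7}
  fail(2) 'ab': from fail(1)=0 chase 'b': 0 ⇒ 5;  out=∅∪out(5)=∅
  fail(6) 'bb': from fail(5)=0 chase 'b': 0 ⇒ 5;  out=∅∪out(5)=∅
  fail(11) 'ca': from fail(10)=0 chase 'a': 0 ⇒ 1;  out=∅∪out(1)=∅
  fail(13) 'ba': from fail(5)=0 chase 'a': 0 ⇒ 1;  out=∅∪out(1)=∅
  fail(16) 'ac': from fail(1)=0 chase 'c': 0 ⇒ 10;  out=∅∪out(10)={7}
  fail(3) 'abc': from fail(2)=5 chase 'c': 5→0 ⇒ 10;  out=∅∪out(10)={7}
  fail(7) 'bbc': from fail(6)=5 chase 'c': 5→0 ⇒ 10;  out=∅∪out(10)={7}
  fail(9) 'bbb': from fail(6)=5 chase 'b': 5 ⇒ 6;  out={2}∪out(6)={2}
  fail(12) 'cac': from fail(11)=1 chase 'c': 1 ⇒ 16;  out={3}∪out(16)={3,7}
  fail(14) 'bab': from fail(13)=1 chase 'b': 1 ⇒ 2;  out=∅∪out(2)=∅
  fail(17) 'acc': from fail(16)=10 chase 'c': 10→0 ⇒ 10;  out=∅∪out(10)={7}
  fail(4) 'abcc': from fail(3)=10 chase 'c': 10→0 ⇒ 10;  out={0}∪out(10)={0,7}
  fail(8) 'bbca': from fail(7)=10 chase 'a': 10 ⇒ 11;  out={1}∪out(11)={1}
  fail(15) 'babb': from fail(14)=2 chase 'b': 2→5 ⇒ 6;  out={4}∪out(6)={4}
  fail(18) 'accc': from fail(17)=10 chase 'c': 10→0 ⇒ 10;  out=∅∪out(10)={7}
  fail(21) 'bbba': from fail(9)=6 chase 'a': 6→5 ⇒ 13;  out=∅∪out(13)=∅
  fail(19) 'acccb': from fail(18)=10 chase 'b': 10→0 ⇒ 5;  out=∅∪out(5)=∅
  fail(22) 'bbbac': from fail(21)=13 chase 'c': 13→1 ⇒ 16;  out={6}∪out(16)={6,7}
  fail(20) 'acccba': from fail(19)=5 chase 'a': 5 ⇒ 13;  out={5}∪out(13)={5}

Text stream:
i=0 'b': node 0→5
i=1 'b': node 5→6
i=2 'a': node 6→13 (via fail)
i=3 'a': node 13→1 (via fail)
i=4 'a': node 1→1 (via fail)
i=5 'c': node 1→16  emit P7@[5:5]
i=6 'b': node 16→5 (via fail)
i=7 'c': node 5→10 (via fail)  emit P7@[7:7]
i=8 'b': node 10→5 (via fail)
i=9 'b': node 5→6
i=10 'b': node 6→9  emit P2@[8:10]
i=11 'a': node 9→21
i=12 'c': node 21→22  emit P6@[8:12],P7@[12:12]
i=13 'b': node 22→5 (via fail)
i=14 'a': node 5→13
i=15 'b': node 13→14
i=16 'b': node 14→15  emit P4@[13:16]
i=17 'b': node 15→9 (via fail)  emit P2@[15:17]
i=18 'b': node 9→9 (via fail)  emit P2@[16:18]
i=19 'c': node 9→7 (via fail)  emit P7@[19:19]
i=20 'c': node 7→10 (via fail)  emit P7@[20:20]
i=21 'b': node 10→5 (via fail)
i=22 'a': node 5→13
i=23 'c': node 13→16 (via fail)  emit P7@[23:23]
i=24 'a': node 16→11 (via fail)
i=25 'c': node 11→12  emit P3@[23:25],P7@[25:25]
i=26 'c': node 12→17 (via fail)  emit P7@[26:26]
i=27 'b': node 17→5 (via fail)
i=28 'b': node 5→6
i=29 'b': node 6→9  emit P2@[27:29]
i=30 'c': node 9→7 (via fail)  emit P7@[30:30]
i=31 'a': node 7→8  emit P1@[28:31]
i=32 'c': node 8→12 (via fail)  emit P3@[30:32],P7@[32:32]
i=33 'a': node 12→11 (via fail)
i=34 'a': node 11→1 (via fail)
i=35 'b': node 1→2
i=36 'a': node 2→13 (via fail)
i=37 'b': node 13→14
i=38 'b': node 14→15  emit P4@[35:38]
i=39 'b': node 15→9 (via fail)  emit P2@[37:39]
i=40 'a': node 9→21
i=41 'c': node 21→22  emit P6@[37:41],P7@[41:41]
i=42 'b': node 22→5 (via fail)
i=43 'b': node 5→6
i=44 'b': node 6→9  emit P2@[42:44]
i=45 'a': node 9→21
i=46 'c': node 21→22  emit P6@[42:46],P7@[46:46]
i=47 'c': node 22→17 (via fail)  emit P7@[47:47]
i=48 'c': node 17→18  emit P7@[48:48]
i=49 'c': node 18→10 (via fail)  emit P7@[49:49]
i=50 'a': node 10→11
i=51 'c': node 11→12  emit P3@[49:51],P7@[51:51]
i=52 'b': node 12→5 (via fail)
i=53 'b': node 5→6
i=54 'b': node 6→9  emit P2@[52:54]
i=55 'b': node 9→9 (via fail)  emit P2@[53:55]
i=56 'c': node 9→7 (via fail)  emit P7@[56:56]
i=57 'a': node 7→8  emit P1@[54:57]
i=58 'c': node 8→12 (via fail)  emit P3@[56:58],P7@[58:58]
i=59 'c': node 12→17 (via fail)  emit P7@[59:59]
i=60 'b': node 17→5 (via fail)
i=61 'b': node 5→6
i=62 'a': node 6→13 (via fail)
i=63 'c': node 13→16 (via fail)  emit P7@[63:63]
i=64 'c': node 16→17  emit P7@[64:64]
i=65 'c': node 17→18  emit P7@[65:65]
i=66 'b': node 18→19
i=67 'a': node 19→20  emit P5@[62:67]
i=68 'b': node 20→14 (via fail)
i=69 'b': node 14→15  emit P4@[66:69]
i=70 'c': node 15→7 (via fail)  emit P7@[70:70]
i=71 'a': node 7→8  emit P1@[68:71]
i=72 'b': node 8→2 (via fail)
i=73 'b': node 2→6 (via fail)
i=74 'b': node 6→9  emit P2@[72:74]
i=75 'c': node 9→7 (via fail)  emit P7@[75:75]
i=76 'a': node 7→8  emit P1@[73:76]
i=77 'a': node 8→1 (via fail)

Matches: [[5,7],[7,7],[10,2],[12,6],[12,7],[16,4],[17,2],[18,2],[19,7],[20,7],[23,7],[25,3],[25,7],[26,7],[29,2],[30,7],[31,1],[32,3],[32,7],[38,4],[39,2],[41,6],[41,7],[44,2],[46,6],[46,7],[47,7],[48,7],[49,7],[51,3],[51,7],[54,2],[55,2],[56,7],[57,1],[58,3],[58,7],[59,7],[63,7],[64,7],[65,7],[67,5],[69,4],[70,7],[71,1],[74,2],[75,7],[76,1]]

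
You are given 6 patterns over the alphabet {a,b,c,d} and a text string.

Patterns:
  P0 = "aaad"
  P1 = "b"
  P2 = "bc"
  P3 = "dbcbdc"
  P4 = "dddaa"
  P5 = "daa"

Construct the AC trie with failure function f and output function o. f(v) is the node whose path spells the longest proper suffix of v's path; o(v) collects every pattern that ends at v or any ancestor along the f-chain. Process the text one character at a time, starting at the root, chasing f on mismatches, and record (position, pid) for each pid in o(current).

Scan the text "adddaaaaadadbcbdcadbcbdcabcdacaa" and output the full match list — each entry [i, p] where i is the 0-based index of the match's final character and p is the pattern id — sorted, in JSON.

Build automaton:
Trie nodes:
  n0 'ε': a→1 b→5 d→7
  n1 'a': a→2
  n2 'aa': a→3
  n3 'aaa': d→4
  n4 'aaad': ·  [P0 ends]
  n5 'b': c→6  [P1 ends]
  n6 'bc': ·  [P2 ends]
  n7 'd': a→17 b→8 d→13
  n8 'db': c→9
  n9 'dbc': b→10
  n10 'dbcb': d→11
  n11 'dbcbd': c→12
  n12 'dbcbdc': ·  [P3 ends]
  n13 'dd': d→14
  n14 'ddd': a→15
  n15 'ddda': a→16
  n16 'dddaa': ·  [P4 ends]
  n17 'da': a→18
  n18 'daa': ·  [P5 ends]

BFS fail/out derivation:
  n1('a'): parent n0 fail=0; on 'a' 0 → fail=0;  out ∅∪∅=∅
  n5('b'): parent n0 fail=0; on 'b' 0 → fail=0;  out {1}∪∅={1}
  n7('d'): parent n0 fail=0; on 'd' 0 → fail=0;  out ∅∪∅=∅
  n2('aa'): parent n1 fail=0; on 'a' 0 → fail=1;  out ∅∪∅=∅
  n6('bc'): parent n5 fail=0; on 'c' 0 → fail=0;  out {2}∪∅={2}
  n8('db'): parent n7 fail=0; on 'b' 0 → fail=5;  out ∅∪{1}={1}
  n13('dd'): parent n7 fail=0; on 'd' 0 → fail=7;  out ∅∪∅=∅
  n17('da'): parent n7 fail=0; on 'a' 0 → fail=1;  out ∅∪∅=∅
  n3('aaa'): parent n2 fail=1; on 'a' 1 → fail=2;  out ∅∪∅=∅
  n9('dbc'): parent n8 fail=5; on 'c' 5 → fail=6;  out ∅∪{2}={2}
  n14('ddd'): parent n13 fail=7; on 'd' 7 → fail=13;  out ∅∪∅=∅
  n18('daa'): parent n17 fail=1; on 'a' 1 → fail=2;  out {5}∪∅={5}
  n4('aaad'): parent n3 fail=2; on 'd' 2→1→0 → fail=7;  out {0}∪∅={0}
  n10('dbcb'): parent n9 fail=6; on 'b' 6→0 → fail=5;  out ∅∪{1}={1}
  n15('ddda'): parent n14 fail=13; on 'a' 13→7 → fail=17;  out ∅∪∅=∅
  n11('dbcbd'): parent n10 fail=5; on 'd' 5→0 → fail=7;  out ∅∪∅=∅
  n16('dddaa'): parent n15 fail=17; on 'a' 17 → fail=18;  out {4}∪{5}={4,5}
  n12('dbcbdc'): parent n11 fail=7; on 'c' 7→0 → fail=0;  out {3}∪∅={3}

Scan:
[0] read 'a'  n0⇒n1
[1] read 'd'  n1⇒n7 (fail-walked)
[2] read 'd'  n7⇒n13
[3] read 'd'  n13⇒n14
[4] read 'a'  n14⇒n15
[5] read 'a'  n15⇒n16  → match P4@[1:5],P5@[3:5]
[6] read 'a'  n16⇒n3 (fail-walked)
[7] read 'a'  n3⇒n3 (fail-walked)
[8] read 'a'  n3⇒n3 (fail-walked)
[9] read 'd'  n3⇒n4  → match P0@[6:9]
[10] read 'a'  n4⇒n17 (fail-walked)
[11] read 'd'  n17⇒n7 (fail-walked)
[12] read 'b'  n7⇒n8  → match P1@[12:12]
[13] read 'c'  n8⇒n9  → match P2@[12:13]
[14] read 'b'  n9⇒n10  → match P1@[14:14]
[15] read 'd'  n10⇒n11
[16] read 'c'  n11⇒n12  → match P3@[11:16]
[17] read 'a'  n12⇒n1 (fail-walked)
[18] read 'd'  n1⇒n7 (fail-walked)
[19] read 'b'  n7⇒n8  → match P1@[19:19]
[20] read 'c'  n8⇒n9  → match P2@[19:20]
[21] read 'b'  n9⇒n10  → match P1@[21:21]
[22] read 'd'  n10⇒n11
[23] read 'c'  n11⇒n12  → match P3@[18:23]
[24] read 'a'  n12⇒n1 (fail-walked)
[25] read 'b'  n1⇒n5 (fail-walked)  → match P1@[25:25]
[26] read 'c'  n5⇒n6  → match P2@[25:26]
[27] read 'd'  n6⇒n7 (fail-walked)
[28] read 'a'  n7⇒n17
[29] read 'c'  n17⇒n0 (fail-walked)
[30] read 'a'  n0⇒n1
[31] read 'a'  n1⇒n2

Result: [[5,4],[5,5],[9,0],[12,1],[13,2],[14,1],[16,3],[19,1],[20,2],[21,1],[23,3],[25,1],[26,2]]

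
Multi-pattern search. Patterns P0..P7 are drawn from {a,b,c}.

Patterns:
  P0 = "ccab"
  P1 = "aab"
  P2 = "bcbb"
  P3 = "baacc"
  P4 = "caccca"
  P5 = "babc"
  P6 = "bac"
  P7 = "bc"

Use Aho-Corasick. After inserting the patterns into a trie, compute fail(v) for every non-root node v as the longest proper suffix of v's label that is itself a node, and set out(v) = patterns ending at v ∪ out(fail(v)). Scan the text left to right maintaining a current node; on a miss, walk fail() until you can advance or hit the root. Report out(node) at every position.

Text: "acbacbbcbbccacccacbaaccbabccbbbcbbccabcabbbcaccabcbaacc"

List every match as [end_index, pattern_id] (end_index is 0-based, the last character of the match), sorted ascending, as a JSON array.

Build:
Trie (insert patterns):
  n0 'ε': a→5 b→8 c→1
  n1 'c': a→16 c→2
  n2 'cc': a→3
  n3 'cca': b→4
  n4 'ccab': ·  ←P0
  n5 'a': a→6
  n6 'aa': b→7
  n7 'aab': ·  ←P1
  n8 'b': a→12 c→9
  n9 'bc': b→10  ←P7
  n10 'bcb': b→11
  n11 'bcbb': ·  ←P2
  n12 'ba': a→13 b→21 c→23
  n13 'baa': c→14
  n14 'baac': c→15
  n15 'baacc': ·  ←P3
  n16 'ca': c→17
  n17 'cac': c→18
  n18 'cacc': c→19
  n19 'caccc': a→20
  n20 'caccca': ·  ←P4
  n21 'bab': c→22
  n22 'babc': ·  ←P5
  n23 'bac': ·  ←P6

Failure links (BFS by depth):
  n1('c'): parent n0 fail=0; on 'c' 0 → fail=0;  out ∅∪∅=∅
  n5('a'): parent n0 fail=0; on 'a' 0 → fail=0;  out ∅∪∅=∅
  n8('b'): parent n0 fail=0; on 'b' 0 → fail=0;  out ∅∪∅=∅
  n2('cc'): parent n1 fail=0; on 'c' 0 → fail=1;  out ∅∪∅=∅
  n6('aa'): parent n5 fail=0; on 'a' 0 → fail=5;  out ∅∪∅=∅
  n9('bc'): parent n8 fail=0; on 'c' 0 → fail=1;  out {7}∪∅={7}
  n12('ba'): parent n8 fail=0; on 'a' 0 → fail=5;  out ∅∪∅=∅
  n16('ca'): parent n1 fail=0; on 'a' 0 → fail=5;  out ∅∪∅=∅
  n3('cca'): parent n2 fail=1; on 'a' 1 → fail=16;  out ∅∪∅=∅
  n7('aab'): parent n6 fail=5; on 'b' 5→0 → fail=8;  out {1}∪∅={1}
  n10('bcb'): parent n9 fail=1; on 'b' 1→0 → fail=8;  out ∅∪∅=∅
  n13('baa'): parent n12 fail=5; on 'a' 5 → fail=6;  out ∅∪∅=∅
  n17('cac'): parent n16 fail=5; on 'c' 5→0 → fail=1;  out ∅∪∅=∅
  n21('bab'): parent n12 fail=5; on 'b' 5→0 → fail=8;  out ∅∪∅=∅
  n23('bac'): parent n12 fail=5; on 'c' 5→0 → fail=1;  out {6}∪∅={6}
  n4('ccab'): parent n3 fail=16; on 'b' 16→5→0 → fail=8;  out {0}∪∅={0}
  n11('bcbb'): parent n10 fail=8; on 'b' 8→0 → fail=8;  out {2}∪∅={2}
  n14('baac'): parent n13 fail=6; on 'c' 6→5→0 → fail=1;  out ∅∪∅=∅
  n18('cacc'): parent n17 fail=1; on 'c' 1 → fail=2;  out ∅∪∅=∅
  n22('babc'): parent n21 fail=8; on 'c' 8 → fail=9;  out {5}∪{7}={5,7}
  n15('baacc'): parent n14 fail=1; on 'c' 1 → fail=2;  out {3}∪∅={3}
  n19('caccc'): parent n18 fail=2; on 'c' 2→1 → fail=2;  out ∅∪∅=∅
  n20('caccca'): parent n19 fail=2; on 'a' 2 → fail=3;  out {4}∪∅={4}

Run:
i=0 'a': node 0→5
i=1 'c': node 5→1 ·f
i=2 'b': node 1→8 ·f
i=3 'a': node 8→12
i=4 'c': node 12→23  ** P6@[2:4]
i=5 'b': node 23→8 ·f
i=6 'b': node 8→8 ·f
i=7 'c': node 8→9  ** P7@[6:7]
i=8 'b': node 9→10
i=9 'b': node 10→11  ** P2@[6:9]
i=10 'c': node 11→9 ·f  ** P7@[9:10]
i=11 'c': node 9→2 ·f
i=12 'a': node 2→3
i=13 'c': node 3→17 ·f
i=14 'c': node 17→18
i=15 'c': node 18→19
i=16 'a': node 19→20  ** P4@[11:16]
i=17 'c': node 20→17 ·f
i=18 'b': node 17→8 ·f
i=19 'a': node 8→12
i=20 'a': node 12→13
i=21 'c': node 13→14
i=22 'c': node 14→15  ** P3@[18:22]
i=23 'b': node 15→8 ·f
i=24 'a': node 8→12
i=25 'b': node 12→21
i=26 'c': node 21→22  ** P5@[23:26],P7@[25:26]
i=27 'c': node 22→2 ·f
i=28 'b': node 2→8 ·f
i=29 'b': node 8→8 ·f
i=30 'b': node 8→8 ·f
i=31 'c': node 8→9  ** P7@[30:31]
i=32 'b': node 9→10
i=33 'b': node 10→11  ** P2@[30:33]
i=34 'c': node 11→9 ·f  ** P7@[33:34]
i=35 'c': node 9→2 ·f
i=36 'a': node 2→3
i=37 'b': node 3→4  ** P0@[34:37]
i=38 'c': node 4→9 ·f  ** P7@[37:38]
i=39 'a': node 9→16 ·f
i=40 'b': node 16→8 ·f
i=41 'b': node 8→8 ·f
i=42 'b': node 8→8 ·f
i=43 'c': node 8→9  ** P7@[42:43]
i=44 'a': node 9→16 ·f
i=45 'c': node 16→17
i=46 'c': node 17→18
i=47 'a': node 18→3 ·f
i=48 'b': node 3→4  ** P0@[45:48]
i=49 'c': node 4→9 ·f  ** P7@[48:49]
i=50 'b': node 9→10
i=51 'a': node 10→12 ·f
i=52 'a': node 12→13
i=53 'c': node 13→14
i=54 'c': node 14→15  ** P3@[50:54]

All matches (sorted): [[4,6],[7,7],[9,2],[10,7],[16,4],[22,3],[26,5],[26,7],[31,7],[33,2],[34,7],[37,0],[38,7],[43,7],[48,0],[49,7],[54,3]]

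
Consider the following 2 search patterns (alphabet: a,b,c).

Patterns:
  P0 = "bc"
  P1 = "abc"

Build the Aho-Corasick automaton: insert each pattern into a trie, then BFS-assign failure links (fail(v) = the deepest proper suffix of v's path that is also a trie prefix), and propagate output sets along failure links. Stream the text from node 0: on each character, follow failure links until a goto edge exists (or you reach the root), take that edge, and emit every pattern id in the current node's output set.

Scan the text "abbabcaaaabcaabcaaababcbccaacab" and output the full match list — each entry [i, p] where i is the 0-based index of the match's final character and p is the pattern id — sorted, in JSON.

Construct AC machine:
Trie (insert patterns):
  0='ε' goto a→3 b→1
  1='b' goto c→2
  2='bc' goto ·  [P0 ends]
  3='a' goto b→4
  4='ab' goto c→5
  5='abc' goto ·  [P1 ends]

Failure links (BFS by depth):
  n1('b'): parent n0 fail=0; on 'b' 0 → fail=0;  out ∅∪∅=∅
  n3('a'): parent n0 fail=0; on 'a' 0 → fail=0;  out ∅∪∅=∅
  n2('bc'): parent n1 fail=0; on 'c' 0 → fail=0;  out {0}∪∅={0}
  n4('ab'): parent n3 fail=0; on 'b' 0 → fail=1;  out ∅∪∅=∅
  n5('abc'): parent n4 fail=1; on 'c' 1 → fail=2;  out {1}∪{0}={0,1}

Text stream:
pos 0 'a': at 3
pos 1 'b': at 4
pos 2 'b': at 1 (via fail)
pos 3 'a': at 3 (via fail)
pos 4 'b': at 4
pos 5 'c': at 5  ** P0@[4:5],P1@[3:5]
pos 6 'a': at 3 (via fail)
pos 7 'a': at 3 (via fail)
pos 8 'a': at 3 (via fail)
pos 9 'a': at 3 (via fail)
pos 10 'b': at 4
pos 11 'c': at 5  ** P0@[10:11],P1@[9:11]
pos 12 'a': at 3 (via fail)
pos 13 'a': at 3 (via fail)
pos 14 'b': at 4
pos 15 'c': at 5  ** P0@[14:15],P1@[13:15]
pos 16 'a': at 3 (via fail)
pos 17 'a': at 3 (via fail)
pos 18 'a': at 3 (via fail)
pos 19 'b': at 4
pos 20 'a': at 3 (via fail)
pos 21 'b': at 4
pos 22 'c': at 5  ** P0@[21:22],P1@[20:22]
pos 23 'b': at 1 (via fail)
pos 24 'c': at 2  ** P0@[23:24]
pos 25 'c': at 0 (via fail)
pos 26 'a': at 3
pos 27 'a': at 3 (via fail)
pos 28 'c': at 0 (via fail)
pos 29 'a': at 3
pos 30 'b': at 4

Matches: [[5,0],[5,1],[11,0],[11,1],[15,0],[15,1],[22,0],[22,1],[24,0]]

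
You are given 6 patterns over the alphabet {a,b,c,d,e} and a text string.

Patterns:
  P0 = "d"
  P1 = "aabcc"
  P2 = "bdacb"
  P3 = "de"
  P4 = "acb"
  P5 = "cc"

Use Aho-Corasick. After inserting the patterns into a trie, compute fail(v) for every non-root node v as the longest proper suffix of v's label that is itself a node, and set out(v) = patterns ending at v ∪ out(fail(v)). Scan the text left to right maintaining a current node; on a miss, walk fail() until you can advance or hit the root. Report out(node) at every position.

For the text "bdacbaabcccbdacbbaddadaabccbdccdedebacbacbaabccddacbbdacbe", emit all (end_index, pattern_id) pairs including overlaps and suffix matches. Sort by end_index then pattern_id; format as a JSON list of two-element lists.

Build:
Trie (insert patterns):
  0='ε' goto a→2 b→7 c→15 d→1
  1='d' goto e→12  ←P0
  2='a' goto a→3 c→13
  3='aa' goto b→4
  4='aab' goto c→5
  5='aabc' goto c→6
  6='aabcc' goto ·  ←P1
  7='b' goto d→8
  8='bd' goto a→9
  9='bda' goto c→10
  10='bdac' goto b→11
  11='bdacb' goto ·  ←P2
  12='de' goto ·  ←P3
  13='ac' goto b→14
  14='acb' goto ·  ←P4
  15='c' goto c→16
  16='cc' goto ·  ←P5

Failure links (BFS by depth):
  fail(1) 'd': from fail(0)=0 chase 'd': 0 ⇒ 0;  out={0}∪out(0)={0}
  fail(2) 'a': from fail(0)=0 chase 'a': 0 ⇒ 0;  out=∅∪out(0)=∅
  fail(7) 'b': from fail(0)=0 chase 'b': 0 ⇒ 0;  out=∅∪out(0)=∅
  fail(15) 'c': from fail(0)=0 chase 'c': 0 ⇒ 0;  out=∅∪out(0)=∅
  fail(3) 'aa': from fail(2)=0 chase 'a': 0 ⇒ 2;  out=∅∪out(2)=∅
  fail(8) 'bd': from fail(7)=0 chase 'd': 0 ⇒ 1;  out=∅∪out(1)={0}
  fail(12) 'de': from fail(1)=0 chase 'e': 0 ⇒ 0;  out={3}∪out(0)={3}
  fail(13) 'ac': from fail(2)=0 chase 'c': 0 ⇒ 15;  out=∅∪out(15)=∅
  fail(16) 'cc': from fail(15)=0 chase 'c': 0 ⇒ 15;  out={5}∪out(15)={5}
  fail(4) 'aab': from fail(3)=2 chase 'b': 2→0 ⇒ 7;  out=∅∪out(7)=∅
  fail(9) 'bda': from fail(8)=1 chase 'a': 1→0 ⇒ 2;  out=∅∪out(2)=∅
  fail(14) 'acb': from fail(13)=15 chase 'b': 15→0 ⇒ 7;  out={4}∪out(7)={4}
  fail(5) 'aabc': from fail(4)=7 chase 'c': 7→0 ⇒ 15;  out=∅∪out(15)=∅
  fail(10) 'bdac': from fail(9)=2 chase 'c': 2 ⇒ 13;  out=∅∪out(13)=∅
  fail(6) 'aabcc': from fail(5)=15 chase 'c': 15 ⇒ 16;  out={1}∪out(16)={1,5}
  fail(11) 'bdacb': from fail(10)=13 chase 'b': 13 ⇒ 14;  out={2}∪out(14)={2,4}

Run:
pos 0 'b': at 7
pos 1 'd': at 8  emit P0@[1:1]
pos 2 'a': at 9
pos 3 'c': at 10
pos 4 'b': at 11  emit P2@[0:4],P4@[2:4]
pos 5 'a': at 2 (fail-walked)
pos 6 'a': at 3
pos 7 'b': at 4
pos 8 'c': at 5
pos 9 'c': at 6  emit P1@[5:9],P5@[8:9]
pos 10 'c': at 16 (fail-walked)  emit P5@[9:10]
pos 11 'b': at 7 (fail-walked)
pos 12 'd': at 8  emit P0@[12:12]
pos 13 'a': at 9
pos 14 'c': at 10
pos 15 'b': at 11  emit P2@[11:15],P4@[13:15]
pos 16 'b': at 7 (fail-walked)
pos 17 'a': at 2 (fail-walked)
pos 18 'd': at 1 (fail-walked)  emit P0@[18:18]
pos 19 'd': at 1 (fail-walked)  emit P0@[19:19]
pos 20 'a': at 2 (fail-walked)
pos 21 'd': at 1 (fail-walked)  emit P0@[21:21]
pos 22 'a': at 2 (fail-walked)
pos 23 'a': at 3
pos 24 'b': at 4
pos 25 'c': at 5
pos 26 'c': at 6  emit P1@[22:26],P5@[25:26]
pos 27 'b': at 7 (fail-walked)
pos 28 'd': at 8  emit P0@[28:28]
pos 29 'c': at 15 (fail-walked)
pos 30 'c': at 16  emit P5@[29:30]
pos 31 'd': at 1 (fail-walked)  emit P0@[31:31]
pos 32 'e': at 12  emit P3@[31:32]
pos 33 'd': at 1 (fail-walked)  emit P0@[33:33]
pos 34 'e': at 12  emit P3@[33:34]
pos 35 'b': at 7 (fail-walked)
pos 36 'a': at 2 (fail-walked)
pos 37 'c': at 13
pos 38 'b': at 14  emit P4@[36:38]
pos 39 'a': at 2 (fail-walked)
pos 40 'c': at 13
pos 41 'b': at 14  emit P4@[39:41]
pos 42 'a': at 2 (fail-walked)
pos 43 'a': at 3
pos 44 'b': at 4
pos 45 'c': at 5
pos 46 'c': at 6  emit P1@[42:46],P5@[45:46]
pos 47 'd': at 1 (fail-walked)  emit P0@[47:47]
pos 48 'd': at 1 (fail-walked)  emit P0@[48:48]
pos 49 'a': at 2 (fail-walked)
pos 50 'c': at 13
pos 51 'b': at 14  emit P4@[49:51]
pos 52 'b': at 7 (fail-walked)
pos 53 'd': at 8  emit P0@[53:53]
pos 54 'a': at 9
pos 55 'c': at 10
pos 56 'b': at 11  emit P2@[52:56],P4@[54:56]
pos 57 'e': at 0 (fail-walked)

Matches: [[1,0],[4,2],[4,4],[9,1],[9,5],[10,5],[12,0],[15,2],[15,4],[18,0],[19,0],[21,0],[26,1],[26,5],[28,0],[30,5],[31,0],[32,3],[33,0],[34,3],[38,4],[41,4],[46,1],[46,5],[47,0],[48,0],[51,4],[53,0],[56,2],[56,4]]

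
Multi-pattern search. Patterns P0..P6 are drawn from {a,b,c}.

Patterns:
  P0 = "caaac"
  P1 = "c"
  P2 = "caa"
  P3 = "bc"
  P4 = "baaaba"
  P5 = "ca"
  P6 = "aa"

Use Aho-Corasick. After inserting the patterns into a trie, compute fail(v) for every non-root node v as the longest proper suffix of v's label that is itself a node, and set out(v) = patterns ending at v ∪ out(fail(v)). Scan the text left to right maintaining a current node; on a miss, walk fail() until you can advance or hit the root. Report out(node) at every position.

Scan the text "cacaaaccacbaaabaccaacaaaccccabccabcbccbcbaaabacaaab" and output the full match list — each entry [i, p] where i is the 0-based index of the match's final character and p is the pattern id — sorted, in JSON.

Build:
Trie nodes:
  n0 'ε': a→13 b→6 c→1
  n1 'c': a→2  ←P1
  n2 'ca': a→3  ←P5
  n3 'caa': a→4  ←P2
  n4 'caaa': c→5
  n5 'caaac': ·  ←P0
  n6 'b': a→8 c→7
  n7 'bc': ·  ←P3
  n8 'ba': a→9
  n9 'baa': a→10
  n10 'baaa': b→11
  n11 'baaab': a→12
  n12 'baaaba': ·  ←P4
  n13 'a': a→14
  n14 'aa': ·  ←P6

Failure links (BFS by depth):
  n1('c'): parent n0 fail=0; on 'c' 0 → fail=0;  out {1}∪∅={1}
  n6('b'): parent n0 fail=0; on 'b' 0 → fail=0;  out ∅∪∅=∅
  n13('a'): parent n0 fail=0; on 'a' 0 → fail=0;  out ∅∪∅=∅
  n2('ca'): parent n1 fail=0; on 'a' 0 → fail=13;  out {5}∪∅={5}
  n7('bc'): parent n6 fail=0; on 'c' 0 → fail=1;  out {3}∪{1}={1,3}
  n8('ba'): parent n6 fail=0; on 'a' 0 → fail=13;  out ∅∪∅=∅
  n14('aa'): parent n13 fail=0; on 'a' 0 → fail=13;  out {6}∪∅={6}
  n3('caa'): parent n2 fail=13; on 'a' 13 → fail=14;  out {2}∪{6}={2,6}
  n9('baa'): parent n8 fail=13; on 'a' 13 → fail=14;  out ∅∪{6}={6}
  n4('caaa'): parent n3 fail=14; on 'a' 14→13 → fail=14;  out ∅∪{6}={6}
  n10('baaa'): parent n9 fail=14; on 'a' 14→13 → fail=14;  out ∅∪{6}={6}
  n5('caaac'): parent n4 fail=14; on 'c' 14→13→0 → fail=1;  out {0}∪{1}={0,1}
  n11('baaab'): parent n10 fail=14; on 'b' 14→13→0 → fail=6;  out ∅∪∅=∅
  n12('baaaba'): parent n11 fail=6; on 'a' 6 → fail=8;  out {4}∪∅={4}

Scan:
pos 0 'c': at 1  → match P1@[0:0]
pos 1 'a': at 2  → match P5@[0:1]
pos 2 'c': at 1 (fail-walked)  → match P1@[2:2]
pos 3 'a': at 2  → match P5@[2:3]
pos 4 'a': at 3  → match P2@[2:4],P6@[3:4]
pos 5 'a': at 4  → match P6@[4:5]
pos 6 'c': at 5  → match P0@[2:6],P1@[6:6]
pos 7 'c': at 1 (fail-walked)  → match P1@[7:7]
pos 8 'a': at 2  → match P5@[7:8]
pos 9 'c': at 1 (fail-walked)  → match P1@[9:9]
pos 10 'b': at 6 (fail-walked)
pos 11 'a': at 8
pos 12 'a': at 9  → match P6@[11:12]
pos 13 'a': at 10  → match P6@[12:13]
pos 14 'b': at 11
pos 15 'a': at 12  → match P4@[10:15]
pos 16 'c': at 1 (fail-walked)  → match P1@[16:16]
pos 17 'c': at 1 (fail-walked)  → match P1@[17:17]
pos 18 'a': at 2  → match P5@[17:18]
pos 19 'a': at 3  → match P2@[17:19],P6@[18:19]
pos 20 'c': at 1 (fail-walked)  → match P1@[20:20]
pos 21 'a': at 2  → match P5@[20:21]
pos 22 'a': at 3  → match P2@[20:22],P6@[21:22]
pos 23 'a': at 4  → match P6@[22:23]
pos 24 'c': at 5  → match P0@[20:24],P1@[24:24]
pos 25 'c': at 1 (fail-walked)  → match P1@[25:25]
pos 26 'c': at 1 (fail-walked)  → match P1@[26:26]
pos 27 'c': at 1 (fail-walked)  → match P1@[27:27]
pos 28 'a': at 2  → match P5@[27:28]
pos 29 'b': at 6 (fail-walked)
pos 30 'c': at 7  → match P1@[30:30],P3@[29:30]
pos 31 'c': at 1 (fail-walked)  → match P1@[31:31]
pos 32 'a': at 2  → match P5@[31:32]
pos 33 'b': at 6 (fail-walked)
pos 34 'c': at 7  → match P1@[34:34],P3@[33:34]
pos 35 'b': at 6 (fail-walked)
pos 36 'c': at 7  → match P1@[36:36],P3@[35:36]
pos 37 'c': at 1 (fail-walked)  → match P1@[37:37]
pos 38 'b': at 6 (fail-walked)
pos 39 'c': at 7  → match P1@[39:39],P3@[38:39]
pos 40 'b': at 6 (fail-walked)
pos 41 'a': at 8
pos 42 'a': at 9  → match P6@[41:42]
pos 43 'a': at 10  → match P6@[42:43]
pos 44 'b': at 11
pos 45 'a': at 12  → match P4@[40:45]
pos 46 'c': at 1 (fail-walked)  → match P1@[46:46]
pos 47 'a': at 2  → match P5@[46:47]
pos 48 'a': at 3  → match P2@[46:48],P6@[47:48]
pos 49 'a': at 4  → match P6@[48:49]
pos 50 'b': at 6 (fail-walked)

Result: [[0,1],[1,5],[2,1],[3,5],[4,2],[4,6],[5,6],[6,0],[6,1],[7,1],[8,5],[9,1],[12,6],[13,6],[15,4],[16,1],[17,1],[18,5],[19,2],[19,6],[20,1],[21,5],[22,2],[22,6],[23,6],[24,0],[24,1],[25,1],[26,1],[27,1],[28,5],[30,1],[30,3],[31,1],[32,5],[34,1],[34,3],[36,1],[36,3],[37,1],[39,1],[39,3],[42,6],[43,6],[45,4],[46,1],[47,5],[48,2],[48,6],[49,6]]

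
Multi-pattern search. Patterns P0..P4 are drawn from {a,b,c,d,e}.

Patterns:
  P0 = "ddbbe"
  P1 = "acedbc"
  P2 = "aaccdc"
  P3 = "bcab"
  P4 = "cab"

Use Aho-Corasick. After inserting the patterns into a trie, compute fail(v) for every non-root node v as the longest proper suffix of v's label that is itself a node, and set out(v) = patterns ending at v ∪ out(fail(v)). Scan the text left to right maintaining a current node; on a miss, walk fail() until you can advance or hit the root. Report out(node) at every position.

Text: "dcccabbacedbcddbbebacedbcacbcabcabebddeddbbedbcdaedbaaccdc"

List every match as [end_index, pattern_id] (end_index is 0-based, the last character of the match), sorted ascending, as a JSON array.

Build automaton:
Trie (insert patterns):
  0='ε' goto a→6 b→17 c→21 d→1
  1='d' goto d→2
  2='dd' goto b→3
  3='ddb' goto b→4
  4='ddbb' goto e→5
  5='ddbbe' goto ·  ←P0
  6='a' goto a→12 c→7
  7='ac' goto e→8
  8='ace' goto d→9
  9='aced' goto b→10
  10='acedb' goto c→11
  11='acedbc' goto ·  ←P1
  12='aa' goto c→13
  13='aac' goto c→14
  14='aacc' goto d→15
  15='aaccd' goto c→16
  16='aaccdc' goto ·  ←P2
  17='b' goto c→18
  18='bc' goto a→19
  19='bca' goto b→20
  20='bcab' goto ·  ←P3
  21='c' goto a→22
  22='ca' goto b→23
  23='cab' goto ·  ←P4

Failure links (BFS by depth):
  fail(1) 'd': from fail(0)=0 chase 'd': 0 ⇒ 0;  out=∅∪out(0)=∅
  fail(6) 'a': from fail(0)=0 chase 'a': 0 ⇒ 0;  out=∅∪out(0)=∅
  fail(17) 'b': from fail(0)=0 chase 'b': 0 ⇒ 0;  out=∅∪out(0)=∅
  fail(21) 'c': from fail(0)=0 chase 'c': 0 ⇒ 0;  out=∅∪out(0)=∅
  fail(2) 'dd': from fail(1)=0 chase 'd': 0 ⇒ 1;  out=∅∪out(1)=∅
  fail(7) 'ac': from fail(6)=0 chase 'c': 0 ⇒ 21;  out=∅∪out(21)=∅
  fail(12) 'aa': from fail(6)=0 chase 'a': 0 ⇒ 6;  out=∅∪out(6)=∅
  fail(18) 'bc': from fail(17)=0 chase 'c': 0 ⇒ 21;  out=∅∪out(21)=∅
  fail(22) 'ca': from fail(21)=0 chase 'a': 0 ⇒ 6;  out=∅∪out(6)=∅
  fail(3) 'ddb': from fail(2)=1 chase 'b': 1→0 ⇒ 17;  out=∅∪out(17)=∅
  fail(8) 'ace': from fail(7)=21 chase 'e': 21→0 ⇒ 0;  out=∅∪out(0)=∅
  fail(13) 'aac': from fail(12)=6 chase 'c': 6 ⇒ 7;  out=∅∪out(7)=∅
  fail(19) 'bca': from fail(18)=21 chase 'a': 21 ⇒ 22;  out=∅∪out(22)=∅
  fail(23) 'cab': from fail(22)=6 chase 'b': 6→0 ⇒ 17;  out={4}∪out(17)={4}
  fail(4) 'ddbb': from fail(3)=17 chase 'b': 17→0 ⇒ 17;  out=∅∪out(17)=∅
  fail(9) 'aced': from fail(8)=0 chase 'd': 0 ⇒ 1;  out=∅∪out(1)=∅
  fail(14) 'aacc': from fail(13)=7 chase 'c': 7→21→0 ⇒ 21;  out=∅∪out(21)=∅
  fail(20) 'bcab': from fail(19)=22 chase 'b': 22 ⇒ 23;  out={3}∪out(23)={3,4}
  fail(5) 'ddbbe': from fail(4)=17 chase 'e': 17→0 ⇒ 0;  out={0}∪out(0)={0}
  fail(10) 'acedb': from fail(9)=1 chase 'b': 1→0 ⇒ 17;  out=∅∪out(17)=∅
  fail(15) 'aaccd': from fail(14)=21 chase 'd': 21→0 ⇒ 1;  out=∅∪out(1)=∅
  fail(11) 'acedbc': from fail(10)=17 chase 'c': 17 ⇒ 18;  out={1}∪out(18)={1}
  fail(16) 'aaccdc': from fail(15)=1 chase 'c': 1→0 ⇒ 21;  out={2}∪out(21)={2}

Text stream:
i=0 'd': node 0→1
i=1 'c': node 1→21 (fail-walked)
i=2 'c': node 21→21 (fail-walked)
i=3 'c': node 21→21 (fail-walked)
i=4 'a': node 21→22
i=5 'b': node 22→23  emit P4@[3:5]
i=6 'b': node 23→17 (fail-walked)
i=7 'a': node 17→6 (fail-walked)
i=8 'c': node 6→7
i=9 'e': node 7→8
i=10 'd': node 8→9
i=11 'b': node 9→10
i=12 'c': node 10→11  emit P1@[7:12]
i=13 'd': node 11→1 (fail-walked)
i=14 'd': node 1→2
i=15 'b': node 2→3
i=16 'b': node 3→4
i=17 'e': node 4→5  emit P0@[13:17]
i=18 'b': node 5→17 (fail-walked)
i=19 'a': node 17→6 (fail-walked)
i=20 'c': node 6→7
i=21 'e': node 7→8
i=22 'd': node 8→9
i=23 'b': node 9→10
i=24 'c': node 10→11  emit P1@[19:24]
i=25 'a': node 11→19 (fail-walked)
i=26 'c': node 19→7 (fail-walked)
i=27 'b': node 7→17 (fail-walked)
i=28 'c': node 17→18
i=29 'a': node 18→19
i=30 'b': node 19→20  emit P3@[27:30],P4@[28:30]
i=31 'c': node 20→18 (fail-walked)
i=32 'a': node 18→19
i=33 'b': node 19→20  emit P3@[30:33],P4@[31:33]
i=34 'e': node 20→0 (fail-walked)
i=35 'b': node 0→17
i=36 'd': node 17→1 (fail-walked)
i=37 'd': node 1→2
i=38 'e': node 2→0 (fail-walked)
i=39 'd': node 0→1
i=40 'd': node 1→2
i=41 'b': node 2→3
i=42 'b': node 3→4
i=43 'e': node 4→5  emit P0@[39:43]
i=44 'd': node 5→1 (fail-walked)
i=45 'b': node 1→17 (fail-walked)
i=46 'c': node 17→18
i=47 'd': node 18→1 (fail-walked)
i=48 'a': node 1→6 (fail-walked)
i=49 'e': node 6→0 (fail-walked)
i=50 'd': node 0→1
i=51 'b': node 1→17 (fail-walked)
i=52 'a': node 17→6 (fail-walked)
i=53 'a': node 6→12
i=54 'c': node 12→13
i=55 'c': node 13→14
i=56 'd': node 14→15
i=57 'c': node 15→16  emit P2@[52:57]

All matches (sorted): [[5,4],[12,1],[17,0],[24,1],[30,3],[30,4],[33,3],[33,4],[43,0],[57,2]]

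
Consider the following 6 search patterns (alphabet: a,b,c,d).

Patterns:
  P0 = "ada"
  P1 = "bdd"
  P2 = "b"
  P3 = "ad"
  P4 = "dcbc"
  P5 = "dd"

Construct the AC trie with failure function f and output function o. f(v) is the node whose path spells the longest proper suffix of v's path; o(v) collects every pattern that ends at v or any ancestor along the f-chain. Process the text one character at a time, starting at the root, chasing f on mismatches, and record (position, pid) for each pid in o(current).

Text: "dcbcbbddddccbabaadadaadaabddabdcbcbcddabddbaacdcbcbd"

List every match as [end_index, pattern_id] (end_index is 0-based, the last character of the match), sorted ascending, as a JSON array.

Construct AC machine:
Trie nodes:
  n0 'ε': a→1 b→4 d→7
  n1 'a': d→2
  n2 'ad': a→3  [P3 ends]
  n3 'ada': ·  [P0 ends]
  n4 'b': d→5  [P2 ends]
  n5 'bd': d→6
  n6 'bdd': ·  [P1 ends]
  n7 'd': c→8 d→11
  n8 'dc': b→9
  n9 'dcb': c→10
  n10 'dcbc': ·  [P4 ends]
  n11 'dd': ·  [P5 ends]

BFS fail/out derivation:
  fail(1) 'a': from fail(0)=0 chase 'a': 0 ⇒ 0;  out=∅∪out(0)=∅
  fail(4) 'b': from fail(0)=0 chase 'b': 0 ⇒ 0;  out={2}∪out(0)={2}
  fail(7) 'd': from fail(0)=0 chase 'd': 0 ⇒ 0;  out=∅∪out(0)=∅
  fail(2) 'ad': from fail(1)=0 chase 'd': 0 ⇒ 7;  out={3}∪out(7)={3}
  fail(5) 'bd': from fail(4)=0 chase 'd': 0 ⇒ 7;  out=∅∪out(7)=∅
  fail(8) 'dc': from fail(7)=0 chase 'c': 0 ⇒ 0;  out=∅∪out(0)=∅
  fail(11) 'dd': from fail(7)=0 chase 'd': 0 ⇒ 7;  out={5}∪out(7)={5}
  fail(3) 'ada': from fail(2)=7 chase 'a': 7→0 ⇒ 1;  out={0}∪out(1)={0}
  fail(6) 'bdd': from fail(5)=7 chase 'd': 7 ⇒ 11;  out={1}∪out(11)={1,5}
  fail(9) 'dcb': from fail(8)=0 chase 'b': 0 ⇒ 4;  out=∅∪out(4)={2}
  fail(10) 'dcbc': from fail(9)=4 chase 'c': 4→0 ⇒ 0;  out={4}∪out(0)={4}

Text stream:
pos 0 'd': at 7
pos 1 'c': at 8
pos 2 'b': at 9  emit P2@[2:2]
pos 3 'c': at 10  emit P4@[0:3]
pos 4 'b': at 4 ·f  emit P2@[4:4]
pos 5 'b': at 4 ·f  emit P2@[5:5]
pos 6 'd': at 5
pos 7 'd': at 6  emit P1@[5:7],P5@[6:7]
pos 8 'd': at 11 ·f  emit P5@[7:8]
pos 9 'd': at 11 ·f  emit P5@[8:9]
pos 10 'c': at 8 ·f
pos 11 'c': at 0 ·f
pos 12 'b': at 4  emit P2@[12:12]
pos 13 'a': at 1 ·f
pos 14 'b': at 4 ·f  emit P2@[14:14]
pos 15 'a': at 1 ·f
pos 16 'a': at 1 ·f
pos 17 'd': at 2  emit P3@[16:17]
pos 18 'a': at 3  emit P0@[16:18]
pos 19 'd': at 2 ·f  emit P3@[18:19]
pos 20 'a': at 3  emit P0@[18:20]
pos 21 'a': at 1 ·f
pos 22 'd': at 2  emit P3@[21:22]
pos 23 'a': at 3  emit P0@[21:23]
pos 24 'a': at 1 ·f
pos 25 'b': at 4 ·f  emit P2@[25:25]
pos 26 'd': at 5
pos 27 'd': at 6  emit P1@[25:27],P5@[26:27]
pos 28 'a': at 1 ·f
pos 29 'b': at 4 ·f  emit P2@[29:29]
pos 30 'd': at 5
pos 31 'c': at 8 ·f
pos 32 'b': at 9  emit P2@[32:32]
pos 33 'c': at 10  emit P4@[30:33]
pos 34 'b': at 4 ·f  emit P2@[34:34]
pos 35 'c': at 0 ·f
pos 36 'd': at 7
pos 37 'd': at 11  emit P5@[36:37]
pos 38 'a': at 1 ·f
pos 39 'b': at 4 ·f  emit P2@[39:39]
pos 40 'd': at 5
pos 41 'd': at 6  emit P1@[39:41],P5@[40:41]
pos 42 'b': at 4 ·f  emit P2@[42:42]
pos 43 'a': at 1 ·f
pos 44 'a': at 1 ·f
pos 45 'c': at 0 ·f
pos 46 'd': at 7
pos 47 'c': at 8
pos 48 'b': at 9  emit P2@[48:48]
pos 49 'c': at 10  emit P4@[46:49]
pos 50 'b': at 4 ·f  emit P2@[50:50]
pos 51 'd': at 5

Matches: [[2,2],[3,4],[4,2],[5,2],[7,1],[7,5],[8,5],[9,5],[12,2],[14,2],[17,3],[18,0],[19,3],[20,0],[22,3],[23,0],[25,2],[27,1],[27,5],[29,2],[32,2],[33,4],[34,2],[37,5],[39,2],[41,1],[41,5],[42,2],[48,2],[49,4],[50,2]]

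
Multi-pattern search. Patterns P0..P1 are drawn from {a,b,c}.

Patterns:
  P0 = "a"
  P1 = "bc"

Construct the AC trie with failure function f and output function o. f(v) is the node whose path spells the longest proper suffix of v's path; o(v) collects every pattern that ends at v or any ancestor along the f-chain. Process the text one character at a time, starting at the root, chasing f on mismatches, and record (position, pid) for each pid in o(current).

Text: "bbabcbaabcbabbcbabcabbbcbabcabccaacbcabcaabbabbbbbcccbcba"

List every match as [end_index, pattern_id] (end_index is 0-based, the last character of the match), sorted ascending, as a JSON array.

Construct AC machine:
Trie nodes:
  n0 'ε': a→1 b→2
  n1 'a': ·  [P0 ends]
  n2 'b': c→3
  n3 'bc': ·  [P1 ends]

Failure links (BFS by depth):
  fail(1) 'a': from fail(0)=0 chase 'a': 0 ⇒ 0;  out={0}∪out(0)={0}
  fail(2) 'b': from fail(0)=0 chase 'b': 0 ⇒ 0;  out=∅∪out(0)=∅
  fail(3) 'bc': from fail(2)=0 chase 'c': 0 ⇒ 0;  out={1}∪out(0)={1}

Text stream:
[0] read 'b'  n0⇒n2
[1] read 'b'  n2⇒n2 (fail-walked)
[2] read 'a'  n2⇒n1 (fail-walked)  ** P0@[2:2]
[3] read 'b'  n1⇒n2 (fail-walked)
[4] read 'c'  n2⇒n3  ** P1@[3:4]
[5] read 'b'  n3⇒n2 (fail-walked)
[6] read 'a'  n2⇒n1 (fail-walked)  ** P0@[6:6]
[7] read 'a'  n1⇒n1 (fail-walked)  ** P0@[7:7]
[8] read 'b'  n1⇒n2 (fail-walked)
[9] read 'c'  n2⇒n3  ** P1@[8:9]
[10] read 'b'  n3⇒n2 (fail-walked)
[11] read 'a'  n2⇒n1 (fail-walked)  ** P0@[11:11]
[12] read 'b'  n1⇒n2 (fail-walked)
[13] read 'b'  n2⇒n2 (fail-walked)
[14] read 'c'  n2⇒n3  ** P1@[13:14]
[15] read 'b'  n3⇒n2 (fail-walked)
[16] read 'a'  n2⇒n1 (fail-walked)  ** P0@[16:16]
[17] read 'b'  n1⇒n2 (fail-walked)
[18] read 'c'  n2⇒n3  ** P1@[17:18]
[19] read 'a'  n3⇒n1 (fail-walked)  ** P0@[19:19]
[20] read 'b'  n1⇒n2 (fail-walked)
[21] read 'b'  n2⇒n2 (fail-walked)
[22] read 'b'  n2⇒n2 (fail-walked)
[23] read 'c'  n2⇒n3  ** P1@[22:23]
[24] read 'b'  n3⇒n2 (fail-walked)
[25] read 'a'  n2⇒n1 (fail-walked)  ** P0@[25:25]
[26] read 'b'  n1⇒n2 (fail-walked)
[27] read 'c'  n2⇒n3  ** P1@[26:27]
[28] read 'a'  n3⇒n1 (fail-walked)  ** P0@[28:28]
[29] read 'b'  n1⇒n2 (fail-walked)
[30] read 'c'  n2⇒n3  ** P1@[29:30]
[31] read 'c'  n3⇒n0 (fail-walked)
[32] read 'a'  n0⇒n1  ** P0@[32:32]
[33] read 'a'  n1⇒n1 (fail-walked)  ** P0@[33:33]
[34] read 'c'  n1⇒n0 (fail-walked)
[35] read 'b'  n0⇒n2
[36] read 'c'  n2⇒n3  ** P1@[35:36]
[37] read 'a'  n3⇒n1 (fail-walked)  ** P0@[37:37]
[38] read 'b'  n1⇒n2 (fail-walked)
[39] read 'c'  n2⇒n3  ** P1@[38:39]
[40] read 'a'  n3⇒n1 (fail-walked)  ** P0@[40:40]
[41] read 'a'  n1⇒n1 (fail-walked)  ** P0@[41:41]
[42] read 'b'  n1⇒n2 (fail-walked)
[43] read 'b'  n2⇒n2 (fail-walked)
[44] read 'a'  n2⇒n1 (fail-walked)  ** P0@[44:44]
[45] read 'b'  n1⇒n2 (fail-walked)
[46] read 'b'  n2⇒n2 (fail-walked)
[47] read 'b'  n2⇒n2 (fail-walked)
[48] read 'b'  n2⇒n2 (fail-walked)
[49] read 'b'  n2⇒n2 (fail-walked)
[50] read 'c'  n2⇒n3  ** P1@[49:50]
[51] read 'c'  n3⇒n0 (fail-walked)
[52] read 'c'  n0⇒n0
[53] read 'b'  n0⇒n2
[54] read 'c'  n2⇒n3  ** P1@[53:54]
[55] read 'b'  n3⇒n2 (fail-walked)
[56] read 'a'  n2⇒n1 (fail-walked)  ** P0@[56:56]

Matches: [[2,0],[4,1],[6,0],[7,0],[9,1],[11,0],[14,1],[16,0],[18,1],[19,0],[23,1],[25,0],[27,1],[28,0],[30,1],[32,0],[33,0],[36,1],[37,0],[39,1],[40,0],[41,0],[44,0],[50,1],[54,1],[56,0]]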